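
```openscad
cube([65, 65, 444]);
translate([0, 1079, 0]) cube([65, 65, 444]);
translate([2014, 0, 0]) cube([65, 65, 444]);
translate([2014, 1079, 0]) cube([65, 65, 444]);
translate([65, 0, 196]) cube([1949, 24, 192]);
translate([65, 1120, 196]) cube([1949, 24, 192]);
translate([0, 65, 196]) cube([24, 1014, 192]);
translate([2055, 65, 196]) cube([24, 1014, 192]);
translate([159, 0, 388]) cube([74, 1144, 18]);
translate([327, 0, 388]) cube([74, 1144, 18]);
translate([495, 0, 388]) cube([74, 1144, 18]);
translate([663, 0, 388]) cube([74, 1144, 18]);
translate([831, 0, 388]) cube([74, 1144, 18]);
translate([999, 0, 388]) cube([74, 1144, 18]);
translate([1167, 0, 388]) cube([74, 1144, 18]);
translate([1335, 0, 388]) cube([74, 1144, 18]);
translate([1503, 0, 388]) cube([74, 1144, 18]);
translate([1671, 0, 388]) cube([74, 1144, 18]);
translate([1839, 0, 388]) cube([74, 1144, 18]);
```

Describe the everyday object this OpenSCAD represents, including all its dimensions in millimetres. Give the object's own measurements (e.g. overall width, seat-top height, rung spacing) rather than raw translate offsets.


A bed frame 2079 mm long (x) by 1144 mm wide (y). Four 65×65 mm corner posts, 444 mm tall, at the corners of the footprint. Four rails of 24 mm thickness and 192 mm height run between adjacent posts with their undersides at z = 196 mm, their outer faces flush with the outside of the frame (the two x-running rails run between the posts' inner faces; the two y-running rails run between the posts' inner faces). 11 slats, each 74 mm wide (x) and 18 mm thick, lie across the top of the two x-running rails, running the full 1144 mm width of the frame in y; along x they sit between the end posts with a 94 mm gap after the −x posts and between neighbouring slats, leaving 101 mm before the +x posts.


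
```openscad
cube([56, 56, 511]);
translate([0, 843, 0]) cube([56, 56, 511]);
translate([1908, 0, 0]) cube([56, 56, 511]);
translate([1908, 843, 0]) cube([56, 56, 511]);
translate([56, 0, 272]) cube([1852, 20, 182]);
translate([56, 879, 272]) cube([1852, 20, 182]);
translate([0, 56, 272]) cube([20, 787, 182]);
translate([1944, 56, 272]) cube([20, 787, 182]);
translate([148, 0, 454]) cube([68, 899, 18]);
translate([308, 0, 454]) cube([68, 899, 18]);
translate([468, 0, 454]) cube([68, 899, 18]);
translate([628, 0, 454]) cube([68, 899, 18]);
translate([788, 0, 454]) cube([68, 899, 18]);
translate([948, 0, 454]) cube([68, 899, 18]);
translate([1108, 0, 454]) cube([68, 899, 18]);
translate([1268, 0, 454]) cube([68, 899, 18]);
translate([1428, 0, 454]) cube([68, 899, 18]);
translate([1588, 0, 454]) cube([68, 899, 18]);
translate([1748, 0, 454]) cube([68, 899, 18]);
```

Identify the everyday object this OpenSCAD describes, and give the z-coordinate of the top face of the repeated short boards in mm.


A bed frame. The slat-top height is 472 mm.

Four posts, four rails, and a row of slats — a bed frame. Slats sit on the rails at z = 272 + 182 = 454; with slat thickness 18, the top is 472 mm.


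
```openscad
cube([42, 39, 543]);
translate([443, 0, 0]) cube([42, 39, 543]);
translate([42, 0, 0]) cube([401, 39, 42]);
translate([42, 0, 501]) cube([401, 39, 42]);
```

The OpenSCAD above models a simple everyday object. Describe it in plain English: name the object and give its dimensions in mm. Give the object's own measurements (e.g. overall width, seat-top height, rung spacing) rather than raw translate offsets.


A rectangular picture frame lying in the x–z plane (depth along y). The opening is 401 mm wide (x) by 459 mm tall (z), surrounded by a border 42 mm wide on all four sides. The frame is 39 mm deep and is made of two full-height vertical stiles with two horizontal rails fitted between them.


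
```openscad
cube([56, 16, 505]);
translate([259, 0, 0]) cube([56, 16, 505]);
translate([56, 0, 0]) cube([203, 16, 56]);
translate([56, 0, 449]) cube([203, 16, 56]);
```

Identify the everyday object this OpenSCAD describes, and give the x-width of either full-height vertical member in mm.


A picture frame. The border width is 56 mm.

Four thin pieces enclosing a rectangular opening — a picture frame. The two full-height stiles are 505 mm tall; the top rail sits at z = 449 and is 56 mm tall, so the border above the opening is 505 − 449 = 56 mm, matching the stile x-width.


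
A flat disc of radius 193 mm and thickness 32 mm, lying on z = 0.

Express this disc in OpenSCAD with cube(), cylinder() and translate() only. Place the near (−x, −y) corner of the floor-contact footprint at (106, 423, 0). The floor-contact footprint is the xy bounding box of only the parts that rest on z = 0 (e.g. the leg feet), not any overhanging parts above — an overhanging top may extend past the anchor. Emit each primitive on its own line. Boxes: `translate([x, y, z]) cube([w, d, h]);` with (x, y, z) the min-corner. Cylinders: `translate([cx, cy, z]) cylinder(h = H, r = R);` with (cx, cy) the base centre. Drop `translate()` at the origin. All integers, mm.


translate([299, 616, 0]) cylinder(h = 32, r = 193);


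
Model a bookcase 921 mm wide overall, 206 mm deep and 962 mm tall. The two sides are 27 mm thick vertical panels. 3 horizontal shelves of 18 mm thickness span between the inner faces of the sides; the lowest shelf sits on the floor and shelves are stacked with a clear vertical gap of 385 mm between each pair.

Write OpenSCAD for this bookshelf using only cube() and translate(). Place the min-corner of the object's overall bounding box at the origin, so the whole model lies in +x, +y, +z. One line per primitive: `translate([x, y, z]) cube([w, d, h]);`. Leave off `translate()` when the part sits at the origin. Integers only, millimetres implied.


cube([27, 206, 962]);
translate([894, 0, 0]) cube([27, 206, 962]);
translate([27, 0, 0]) cube([867, 206, 18]);
translate([27, 0, 403]) cube([867, 206, 18]);
translate([27, 0, 806]) cube([867, 206, 18]);


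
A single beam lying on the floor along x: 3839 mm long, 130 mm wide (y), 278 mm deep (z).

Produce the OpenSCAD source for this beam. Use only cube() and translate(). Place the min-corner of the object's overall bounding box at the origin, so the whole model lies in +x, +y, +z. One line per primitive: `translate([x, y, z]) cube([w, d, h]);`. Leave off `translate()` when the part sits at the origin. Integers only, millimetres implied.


cube([3839, 130, 278]);


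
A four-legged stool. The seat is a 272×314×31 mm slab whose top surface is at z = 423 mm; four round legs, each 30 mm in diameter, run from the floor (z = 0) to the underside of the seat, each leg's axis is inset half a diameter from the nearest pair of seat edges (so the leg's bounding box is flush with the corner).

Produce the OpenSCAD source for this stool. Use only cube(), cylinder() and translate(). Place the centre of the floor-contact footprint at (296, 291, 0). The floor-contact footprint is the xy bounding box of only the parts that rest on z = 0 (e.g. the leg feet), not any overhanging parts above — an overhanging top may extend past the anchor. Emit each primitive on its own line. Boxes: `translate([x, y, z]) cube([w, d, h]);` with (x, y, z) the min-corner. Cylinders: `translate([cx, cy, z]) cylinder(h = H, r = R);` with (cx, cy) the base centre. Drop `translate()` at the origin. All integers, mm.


translate([160, 134, 392]) cube([272, 314, 31]);
translate([175, 149, 0]) cylinder(h = 392, r = 15);
translate([417, 149, 0]) cylinder(h = 392, r = 15);
translate([175, 433, 0]) cylinder(h = 392, r = 15);
translate([417, 433, 0]) cylinder(h = 392, r = 15);


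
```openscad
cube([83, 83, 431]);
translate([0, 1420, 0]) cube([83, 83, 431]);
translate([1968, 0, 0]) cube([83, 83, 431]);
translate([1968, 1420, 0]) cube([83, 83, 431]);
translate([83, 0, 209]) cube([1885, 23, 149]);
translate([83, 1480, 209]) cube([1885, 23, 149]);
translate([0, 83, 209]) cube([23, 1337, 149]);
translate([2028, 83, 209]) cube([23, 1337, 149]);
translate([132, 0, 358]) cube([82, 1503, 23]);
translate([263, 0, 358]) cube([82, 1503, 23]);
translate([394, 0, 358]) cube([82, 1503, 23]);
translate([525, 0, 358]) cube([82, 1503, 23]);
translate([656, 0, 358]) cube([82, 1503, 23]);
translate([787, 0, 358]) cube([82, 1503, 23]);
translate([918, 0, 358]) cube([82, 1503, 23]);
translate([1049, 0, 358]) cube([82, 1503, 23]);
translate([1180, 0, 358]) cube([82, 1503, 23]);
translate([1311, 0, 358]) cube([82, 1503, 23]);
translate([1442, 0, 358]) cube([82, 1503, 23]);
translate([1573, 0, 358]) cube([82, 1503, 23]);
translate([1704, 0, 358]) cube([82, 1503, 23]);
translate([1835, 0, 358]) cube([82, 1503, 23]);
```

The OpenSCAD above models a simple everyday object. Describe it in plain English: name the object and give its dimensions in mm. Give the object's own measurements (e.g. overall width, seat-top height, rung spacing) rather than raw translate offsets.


A bed frame 2051 mm long (x) by 1503 mm wide (y). Four 83×83 mm corner posts, 431 mm tall, at the corners of the footprint. Four rails of 23 mm thickness and 149 mm height run between adjacent posts with their undersides at z = 209 mm, their outer faces flush with the outside of the frame (the two x-running rails run between the posts' inner faces; the two y-running rails run between the posts' inner faces). 14 slats, each 82 mm wide (x) and 23 mm thick, lie across the top of the two x-running rails, running the full 1503 mm width of the frame in y; along x they sit between the end posts with a 49 mm gap after the −x posts and between neighbouring slats, leaving 51 mm before the +x posts.


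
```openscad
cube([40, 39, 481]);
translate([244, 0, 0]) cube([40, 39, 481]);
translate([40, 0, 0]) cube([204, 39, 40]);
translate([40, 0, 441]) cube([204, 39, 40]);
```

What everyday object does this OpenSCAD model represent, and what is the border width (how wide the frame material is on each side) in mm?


A picture frame. The border width is 40 mm.

Four thin pieces enclosing a rectangular opening — a picture frame. The two full-height stiles are 481 mm tall; the top rail sits at z = 441 and is 40 mm tall, so the border above the opening is 481 − 441 = 40 mm, matching the stile x-width.


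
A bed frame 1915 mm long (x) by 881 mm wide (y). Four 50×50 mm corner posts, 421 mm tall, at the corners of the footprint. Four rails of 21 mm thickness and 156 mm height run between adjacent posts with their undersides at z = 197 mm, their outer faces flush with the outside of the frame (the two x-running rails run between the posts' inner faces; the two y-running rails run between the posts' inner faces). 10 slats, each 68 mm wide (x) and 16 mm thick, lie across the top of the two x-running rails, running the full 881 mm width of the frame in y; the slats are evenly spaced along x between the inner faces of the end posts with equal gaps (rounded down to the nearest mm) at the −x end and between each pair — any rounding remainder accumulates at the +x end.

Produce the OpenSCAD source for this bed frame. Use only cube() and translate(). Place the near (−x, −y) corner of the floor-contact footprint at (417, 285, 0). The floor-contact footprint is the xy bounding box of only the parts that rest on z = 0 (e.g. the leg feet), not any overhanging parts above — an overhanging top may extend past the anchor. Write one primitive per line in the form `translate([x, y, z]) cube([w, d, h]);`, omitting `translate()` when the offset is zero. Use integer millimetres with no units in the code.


// slat z = rail_z + rail_h = 197 + 156 = 353
// slat gap = ⌊(1815 − 10·68) / 11⌋ = 103
translate([417, 285, 0]) cube([50, 50, 421]);
translate([417, 1116, 0]) cube([50, 50, 421]);
translate([2282, 285, 0]) cube([50, 50, 421]);
translate([2282, 1116, 0]) cube([50, 50, 421]);
translate([467, 285, 197]) cube([1815, 21, 156]);
translate([467, 1145, 197]) cube([1815, 21, 156]);
translate([417, 335, 197]) cube([21, 781, 156]);
translate([2311, 335, 197]) cube([21, 781, 156]);
translate([570, 285, 353]) cube([68, 881, 16]);
translate([741, 285, 353]) cube([68, 881, 16]);
translate([912, 285, 353]) cube([68, 881, 16]);
translate([1083, 285, 353]) cube([68, 881, 16]);
translate([1254, 285, 353]) cube([68, 881, 16]);
translate([1425, 285, 353]) cube([68, 881, 16]);
translate([1596, 285, 353]) cube([68, 881, 16]);
translate([1767, 285, 353]) cube([68, 881, 16]);
translate([1938, 285, 353]) cube([68, 881, 16]);
translate([2109, 285, 353]) cube([68, 881, 16]);


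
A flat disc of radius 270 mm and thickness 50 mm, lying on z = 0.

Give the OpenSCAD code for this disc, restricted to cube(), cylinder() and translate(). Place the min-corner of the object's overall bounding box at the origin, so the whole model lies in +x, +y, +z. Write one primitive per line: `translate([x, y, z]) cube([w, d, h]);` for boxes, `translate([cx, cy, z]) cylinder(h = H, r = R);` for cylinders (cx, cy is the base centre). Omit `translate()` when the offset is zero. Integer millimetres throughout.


translate([270, 270, 0]) cylinder(h = 50, r = 270);


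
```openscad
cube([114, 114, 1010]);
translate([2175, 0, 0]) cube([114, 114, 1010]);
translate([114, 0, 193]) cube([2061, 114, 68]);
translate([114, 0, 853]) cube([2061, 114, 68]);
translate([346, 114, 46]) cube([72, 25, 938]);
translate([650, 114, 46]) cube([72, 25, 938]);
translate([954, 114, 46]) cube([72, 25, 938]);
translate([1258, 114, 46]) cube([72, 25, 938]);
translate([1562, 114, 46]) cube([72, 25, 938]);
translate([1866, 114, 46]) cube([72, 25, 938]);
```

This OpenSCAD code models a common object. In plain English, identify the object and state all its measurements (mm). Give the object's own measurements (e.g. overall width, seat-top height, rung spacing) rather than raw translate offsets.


A fence section. Two 114×114 mm posts, 1010 mm tall, stand on the floor with a clear span of 2061 mm between their inner faces. Two horizontal rails of 114×68 mm section span the gap between the posts with their undersides at z = 193 mm and z = 853 mm, flush with the posts' −y face. 6 pickets, each 72 mm wide, 25 mm thick and 938 mm tall, are fixed to the +y face of the rails with their bottoms at z = 46 mm, spaced across the span with a 232 mm gap after the −x post and between neighbouring pickets, with 237 mm left before the +x post.


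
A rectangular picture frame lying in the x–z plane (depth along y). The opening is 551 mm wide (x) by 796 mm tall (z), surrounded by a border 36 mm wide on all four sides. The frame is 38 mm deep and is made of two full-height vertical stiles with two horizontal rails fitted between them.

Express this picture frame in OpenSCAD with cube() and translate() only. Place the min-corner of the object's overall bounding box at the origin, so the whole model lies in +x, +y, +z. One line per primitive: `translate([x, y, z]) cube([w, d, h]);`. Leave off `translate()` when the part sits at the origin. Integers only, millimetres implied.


cube([36, 38, 868]);
translate([587, 0, 0]) cube([36, 38, 868]);
translate([36, 0, 0]) cube([551, 38, 36]);
translate([36, 0, 832]) cube([551, 38, 36]);


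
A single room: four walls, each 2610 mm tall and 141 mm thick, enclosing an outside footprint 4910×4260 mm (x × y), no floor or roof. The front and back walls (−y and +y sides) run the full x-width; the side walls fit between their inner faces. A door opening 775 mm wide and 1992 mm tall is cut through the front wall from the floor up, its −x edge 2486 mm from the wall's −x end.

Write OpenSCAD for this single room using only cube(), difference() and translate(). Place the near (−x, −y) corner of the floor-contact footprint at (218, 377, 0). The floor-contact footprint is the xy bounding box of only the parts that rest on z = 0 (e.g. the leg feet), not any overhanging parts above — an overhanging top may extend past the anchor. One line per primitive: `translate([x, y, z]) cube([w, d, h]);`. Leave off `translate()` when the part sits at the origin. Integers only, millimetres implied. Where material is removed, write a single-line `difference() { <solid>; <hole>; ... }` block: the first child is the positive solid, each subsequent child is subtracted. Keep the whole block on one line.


difference() { translate([218, 377, 0]) cube([4910, 141, 2610]); translate([2704, 377, 0]) cube([775, 141, 1992]); }
translate([218, 4496, 0]) cube([4910, 141, 2610]);
translate([218, 518, 0]) cube([141, 3978, 2610]);
translate([4987, 518, 0]) cube([141, 3978, 2610]);


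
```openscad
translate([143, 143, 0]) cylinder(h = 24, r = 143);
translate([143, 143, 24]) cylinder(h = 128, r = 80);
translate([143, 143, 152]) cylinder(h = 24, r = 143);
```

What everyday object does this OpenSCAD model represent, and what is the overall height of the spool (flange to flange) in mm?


A spool. The overall height is 176 mm.

Three coaxial cylinders, large–small–large — a spool. Two 24 mm flanges and a 128 mm core give 24 + 128 + 24 = 176 mm.


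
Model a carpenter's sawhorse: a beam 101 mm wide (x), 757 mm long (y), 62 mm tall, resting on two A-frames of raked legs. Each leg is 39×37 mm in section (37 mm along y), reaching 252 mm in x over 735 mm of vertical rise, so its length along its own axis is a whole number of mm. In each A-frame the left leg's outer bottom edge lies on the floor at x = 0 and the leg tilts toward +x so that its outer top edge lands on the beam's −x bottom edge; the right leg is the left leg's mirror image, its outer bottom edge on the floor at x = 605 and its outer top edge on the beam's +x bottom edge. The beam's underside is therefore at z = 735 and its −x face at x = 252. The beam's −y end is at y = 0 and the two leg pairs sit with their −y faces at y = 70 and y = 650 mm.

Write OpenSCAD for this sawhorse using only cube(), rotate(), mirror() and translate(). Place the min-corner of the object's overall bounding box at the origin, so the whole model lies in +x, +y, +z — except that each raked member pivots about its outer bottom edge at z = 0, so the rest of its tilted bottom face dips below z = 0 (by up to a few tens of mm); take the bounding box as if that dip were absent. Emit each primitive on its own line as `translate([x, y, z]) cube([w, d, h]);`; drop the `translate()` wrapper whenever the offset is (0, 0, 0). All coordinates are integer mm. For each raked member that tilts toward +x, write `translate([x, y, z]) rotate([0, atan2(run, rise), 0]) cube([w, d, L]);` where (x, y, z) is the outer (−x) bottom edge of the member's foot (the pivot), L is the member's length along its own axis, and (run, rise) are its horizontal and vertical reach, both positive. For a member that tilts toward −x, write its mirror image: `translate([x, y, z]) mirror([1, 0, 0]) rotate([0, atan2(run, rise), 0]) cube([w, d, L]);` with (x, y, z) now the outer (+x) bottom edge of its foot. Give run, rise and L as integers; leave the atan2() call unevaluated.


translate([252, 0, 735]) cube([101, 757, 62]);
translate([0, 70, 0]) rotate([0, atan2(252, 735), 0]) cube([39, 37, 777]);
translate([605, 70, 0]) mirror([1, 0, 0]) rotate([0, atan2(252, 735), 0]) cube([39, 37, 777]);
translate([0, 650, 0]) rotate([0, atan2(252, 735), 0]) cube([39, 37, 777]);
translate([605, 650, 0]) mirror([1, 0, 0]) rotate([0, atan2(252, 735), 0]) cube([39, 37, 777]);


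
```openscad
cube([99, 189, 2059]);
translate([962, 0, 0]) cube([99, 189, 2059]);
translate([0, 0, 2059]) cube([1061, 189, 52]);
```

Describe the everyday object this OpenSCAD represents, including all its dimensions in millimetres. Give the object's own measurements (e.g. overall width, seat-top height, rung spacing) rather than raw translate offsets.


A door frame. The clear opening is 863 mm wide and 2059 mm high. Two 99 mm wide jambs, 189 mm deep, stand either side of the opening from the floor to the top of the opening. A 52 mm thick head sits across the top of both jambs, spanning the full outside width of the frame.


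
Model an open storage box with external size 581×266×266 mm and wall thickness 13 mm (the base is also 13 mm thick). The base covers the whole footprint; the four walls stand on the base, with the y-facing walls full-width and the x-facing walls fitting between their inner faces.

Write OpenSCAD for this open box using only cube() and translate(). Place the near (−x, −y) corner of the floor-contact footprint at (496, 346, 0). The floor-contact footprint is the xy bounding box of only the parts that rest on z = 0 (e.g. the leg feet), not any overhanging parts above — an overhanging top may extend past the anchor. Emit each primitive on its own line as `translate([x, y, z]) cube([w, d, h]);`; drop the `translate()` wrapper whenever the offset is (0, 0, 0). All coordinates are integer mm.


translate([496, 346, 0]) cube([581, 266, 13]);
translate([496, 346, 13]) cube([581, 13, 253]);
translate([496, 599, 13]) cube([581, 13, 253]);
translate([496, 359, 13]) cube([13, 240, 253]);
translate([1064, 359, 13]) cube([13, 240, 253]);


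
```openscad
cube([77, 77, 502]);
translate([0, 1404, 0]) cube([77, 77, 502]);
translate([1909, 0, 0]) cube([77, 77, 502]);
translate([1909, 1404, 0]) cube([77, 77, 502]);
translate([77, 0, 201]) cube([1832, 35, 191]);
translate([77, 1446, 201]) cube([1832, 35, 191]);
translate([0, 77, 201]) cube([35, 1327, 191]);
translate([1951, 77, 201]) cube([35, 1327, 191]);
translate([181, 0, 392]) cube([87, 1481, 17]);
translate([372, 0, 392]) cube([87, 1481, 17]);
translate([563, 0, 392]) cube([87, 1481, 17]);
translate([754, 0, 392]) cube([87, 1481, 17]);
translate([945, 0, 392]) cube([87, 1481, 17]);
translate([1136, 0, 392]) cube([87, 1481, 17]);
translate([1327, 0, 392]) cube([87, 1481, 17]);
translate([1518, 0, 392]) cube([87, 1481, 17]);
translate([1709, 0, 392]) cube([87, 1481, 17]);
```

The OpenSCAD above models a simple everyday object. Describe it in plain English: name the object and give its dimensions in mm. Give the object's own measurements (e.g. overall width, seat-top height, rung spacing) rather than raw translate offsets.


A bed frame 1986 mm long (x) by 1481 mm wide (y). Four 77×77 mm corner posts, 502 mm tall, at the corners of the footprint. Four rails of 35 mm thickness and 191 mm height run between adjacent posts with their undersides at z = 201 mm, their outer faces flush with the outside of the frame (the two x-running rails run between the posts' inner faces; the two y-running rails run between the posts' inner faces). 9 slats, each 87 mm wide (x) and 17 mm thick, lie across the top of the two x-running rails, running the full 1481 mm width of the frame in y; along x they sit between the end posts with a 104 mm gap after the −x posts and between neighbouring slats, leaving 113 mm before the +x posts.


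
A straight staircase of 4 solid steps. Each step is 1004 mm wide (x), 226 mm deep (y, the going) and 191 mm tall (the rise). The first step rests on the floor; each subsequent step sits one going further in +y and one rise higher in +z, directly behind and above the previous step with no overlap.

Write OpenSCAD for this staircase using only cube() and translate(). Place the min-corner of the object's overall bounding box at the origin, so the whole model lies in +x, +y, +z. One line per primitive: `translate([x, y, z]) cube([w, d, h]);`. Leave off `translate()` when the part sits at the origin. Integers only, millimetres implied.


cube([1004, 226, 191]);
translate([0, 226, 191]) cube([1004, 226, 191]);
translate([0, 452, 382]) cube([1004, 226, 191]);
translate([0, 678, 573]) cube([1004, 226, 191]);


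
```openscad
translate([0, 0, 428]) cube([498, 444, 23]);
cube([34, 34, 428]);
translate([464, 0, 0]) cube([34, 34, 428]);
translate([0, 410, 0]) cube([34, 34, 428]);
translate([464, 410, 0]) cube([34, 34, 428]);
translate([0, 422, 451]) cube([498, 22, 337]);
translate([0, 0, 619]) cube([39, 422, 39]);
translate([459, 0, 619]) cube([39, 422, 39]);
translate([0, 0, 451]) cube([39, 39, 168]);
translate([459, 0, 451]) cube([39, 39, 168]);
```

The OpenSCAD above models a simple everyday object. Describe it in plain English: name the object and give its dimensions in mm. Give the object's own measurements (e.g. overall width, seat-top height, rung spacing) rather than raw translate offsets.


A chair. The seat is a 498×444×23 mm slab with its top at z = 451 mm, on four 34×34 mm corner legs (flush with the seat edges, standing on z = 0). A flat backrest 22 mm thick, 337 mm tall, spans the full seat width and rises from the seat top along its +y edge, rear face flush with the rear of the seat. Two armrests of 39×39 mm section run along each side from the seat's front edge to the front of the backrest, top faces 207 mm above the seat top and outer faces flush with the seat's x-edges; a 39×39 mm post under the front of each armrest stands on the seat at the front corner.


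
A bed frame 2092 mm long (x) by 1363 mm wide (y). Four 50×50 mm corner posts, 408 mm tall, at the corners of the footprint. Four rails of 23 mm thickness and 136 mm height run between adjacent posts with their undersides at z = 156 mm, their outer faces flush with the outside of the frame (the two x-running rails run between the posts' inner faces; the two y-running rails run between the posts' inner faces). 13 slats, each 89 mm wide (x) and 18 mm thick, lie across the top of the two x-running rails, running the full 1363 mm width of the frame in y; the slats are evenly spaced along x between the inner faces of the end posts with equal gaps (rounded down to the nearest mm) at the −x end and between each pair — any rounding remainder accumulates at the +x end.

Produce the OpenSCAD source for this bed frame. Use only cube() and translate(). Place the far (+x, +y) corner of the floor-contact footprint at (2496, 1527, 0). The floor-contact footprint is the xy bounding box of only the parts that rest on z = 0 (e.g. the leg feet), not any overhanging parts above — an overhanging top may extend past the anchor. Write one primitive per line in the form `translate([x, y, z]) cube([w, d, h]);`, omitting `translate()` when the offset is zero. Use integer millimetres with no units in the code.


// slat z = rail_z + rail_h = 156 + 136 = 292
// slat gap = ⌊(1992 − 13·89) / 14⌋ = 59
translate([404, 164, 0]) cube([50, 50, 408]);
translate([404, 1477, 0]) cube([50, 50, 408]);
translate([2446, 164, 0]) cube([50, 50, 408]);
translate([2446, 1477, 0]) cube([50, 50, 408]);
translate([454, 164, 156]) cube([1992, 23, 136]);
translate([454, 1504, 156]) cube([1992, 23, 136]);
translate([404, 214, 156]) cube([23, 1263, 136]);
translate([2473, 214, 156]) cube([23, 1263, 136]);
translate([513, 164, 292]) cube([89, 1363, 18]);
translate([661, 164, 292]) cube([89, 1363, 18]);
translate([809, 164, 292]) cube([89, 1363, 18]);
translate([957, 164, 292]) cube([89, 1363, 18]);
translate([1105, 164, 292]) cube([89, 1363, 18]);
translate([1253, 164, 292]) cube([89, 1363, 18]);
translate([1401, 164, 292]) cube([89, 1363, 18]);
translate([1549, 164, 292]) cube([89, 1363, 18]);
translate([1697, 164, 292]) cube([89, 1363, 18]);
translate([1845, 164, 292]) cube([89, 1363, 18]);
translate([1993, 164, 292]) cube([89, 1363, 18]);
translate([2141, 164, 292]) cube([89, 1363, 18]);
translate([2289, 164, 292]) cube([89, 1363, 18]);


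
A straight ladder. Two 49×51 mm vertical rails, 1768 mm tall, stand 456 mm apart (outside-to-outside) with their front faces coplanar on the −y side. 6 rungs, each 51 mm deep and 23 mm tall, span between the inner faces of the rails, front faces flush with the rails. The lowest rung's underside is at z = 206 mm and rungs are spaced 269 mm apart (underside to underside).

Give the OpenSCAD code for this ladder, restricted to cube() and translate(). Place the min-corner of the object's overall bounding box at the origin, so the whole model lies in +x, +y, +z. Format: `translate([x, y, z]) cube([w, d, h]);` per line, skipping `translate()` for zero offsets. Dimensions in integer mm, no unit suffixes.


cube([49, 51, 1768]);
translate([407, 0, 0]) cube([49, 51, 1768]);
translate([49, 0, 206]) cube([358, 51, 23]);
translate([49, 0, 475]) cube([358, 51, 23]);
translate([49, 0, 744]) cube([358, 51, 23]);
translate([49, 0, 1013]) cube([358, 51, 23]);
translate([49, 0, 1282]) cube([358, 51, 23]);
translate([49, 0, 1551]) cube([358, 51, 23]);


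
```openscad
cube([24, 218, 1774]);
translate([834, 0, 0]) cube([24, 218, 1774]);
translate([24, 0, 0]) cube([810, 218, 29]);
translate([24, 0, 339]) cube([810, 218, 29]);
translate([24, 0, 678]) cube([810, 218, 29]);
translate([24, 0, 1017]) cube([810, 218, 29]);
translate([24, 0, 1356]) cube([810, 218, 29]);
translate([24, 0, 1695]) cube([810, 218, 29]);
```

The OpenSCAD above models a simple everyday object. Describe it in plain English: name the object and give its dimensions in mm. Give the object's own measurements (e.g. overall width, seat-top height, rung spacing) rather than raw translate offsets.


An open bookshelf. Two side panels, each 24 mm thick, 218 mm deep and 1774 mm tall, stand 858 mm apart (outside-to-outside). Between them sit 6 shelves, each 29 mm thick and 218 mm deep, spanning the full gap between the sides. The bottom shelf rests on the floor (its underside at z = 0) and the clear gap between one shelf's top and the next shelf's underside is 310 mm.


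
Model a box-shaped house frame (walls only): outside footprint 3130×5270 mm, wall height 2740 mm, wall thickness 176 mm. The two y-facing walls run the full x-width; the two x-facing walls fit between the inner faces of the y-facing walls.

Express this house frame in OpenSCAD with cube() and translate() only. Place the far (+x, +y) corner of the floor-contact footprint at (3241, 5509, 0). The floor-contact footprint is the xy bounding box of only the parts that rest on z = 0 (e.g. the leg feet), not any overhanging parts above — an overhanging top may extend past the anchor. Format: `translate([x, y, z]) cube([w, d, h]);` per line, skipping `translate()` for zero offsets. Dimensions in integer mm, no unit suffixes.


translate([111, 239, 0]) cube([3130, 176, 2740]);
translate([111, 5333, 0]) cube([3130, 176, 2740]);
translate([111, 415, 0]) cube([176, 4918, 2740]);
translate([3065, 415, 0]) cube([176, 4918, 2740]);


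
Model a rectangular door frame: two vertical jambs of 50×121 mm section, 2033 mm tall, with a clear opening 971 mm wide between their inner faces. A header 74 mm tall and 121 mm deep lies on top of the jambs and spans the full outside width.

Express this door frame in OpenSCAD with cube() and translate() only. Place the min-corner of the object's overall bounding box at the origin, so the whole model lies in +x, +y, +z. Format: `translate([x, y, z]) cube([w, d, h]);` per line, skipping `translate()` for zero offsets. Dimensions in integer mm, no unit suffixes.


cube([50, 121, 2033]);
translate([1021, 0, 0]) cube([50, 121, 2033]);
translate([0, 0, 2033]) cube([1071, 121, 74]);


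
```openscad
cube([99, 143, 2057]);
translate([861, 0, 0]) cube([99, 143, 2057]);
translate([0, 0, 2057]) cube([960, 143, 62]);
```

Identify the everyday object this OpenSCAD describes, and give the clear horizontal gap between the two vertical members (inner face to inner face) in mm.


A door frame. The clear opening width is 762 mm.

Two 2057 mm tall posts with a header on top — a door frame. The left jamb is 99 mm wide at x = 0; the right jamb starts at x = 861. The clear opening is 861 − 99 = 762 mm.


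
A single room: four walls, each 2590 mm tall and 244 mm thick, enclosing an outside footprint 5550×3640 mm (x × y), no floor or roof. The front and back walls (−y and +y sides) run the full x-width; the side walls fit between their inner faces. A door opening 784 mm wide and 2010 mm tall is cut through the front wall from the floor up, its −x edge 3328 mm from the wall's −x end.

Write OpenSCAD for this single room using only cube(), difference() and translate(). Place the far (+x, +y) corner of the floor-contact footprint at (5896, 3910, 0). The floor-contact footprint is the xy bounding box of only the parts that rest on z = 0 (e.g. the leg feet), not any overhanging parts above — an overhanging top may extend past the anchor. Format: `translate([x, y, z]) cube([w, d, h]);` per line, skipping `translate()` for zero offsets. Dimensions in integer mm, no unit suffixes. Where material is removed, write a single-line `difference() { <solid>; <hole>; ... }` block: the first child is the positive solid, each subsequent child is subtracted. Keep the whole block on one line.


difference() { translate([346, 270, 0]) cube([5550, 244, 2590]); translate([3674, 270, 0]) cube([784, 244, 2010]); }
translate([346, 3666, 0]) cube([5550, 244, 2590]);
translate([346, 514, 0]) cube([244, 3152, 2590]);
translate([5652, 514, 0]) cube([244, 3152, 2590]);


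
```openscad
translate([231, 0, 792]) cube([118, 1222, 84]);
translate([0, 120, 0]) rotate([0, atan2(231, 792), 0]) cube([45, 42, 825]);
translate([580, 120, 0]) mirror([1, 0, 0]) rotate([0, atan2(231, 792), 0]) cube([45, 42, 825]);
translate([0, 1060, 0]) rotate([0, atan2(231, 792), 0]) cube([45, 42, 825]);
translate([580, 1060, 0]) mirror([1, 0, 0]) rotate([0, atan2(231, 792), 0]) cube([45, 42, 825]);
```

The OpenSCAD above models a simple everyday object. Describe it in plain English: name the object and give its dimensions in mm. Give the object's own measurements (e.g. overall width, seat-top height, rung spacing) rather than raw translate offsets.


A sawhorse. A 118×1222×84 mm beam (x, y, z) sits on two A-frame leg pairs. Each pair is two raked legs of 45×42 mm section (42 mm along y) splaying symmetrically in x. Each leg rises 792 mm vertically over 231 mm of horizontal reach and is 825 mm long along its own axis. Every leg's outer bottom edge rests on the floor and its outer top edge meets a bottom edge of the beam — the left legs (tilting toward +x) meet the beam's −x bottom edge, the right legs (their mirror images, tilting toward −x) meet its +x bottom edge — so the leg tops tuck under the beam, the beam's underside is 792 mm above the floor, and the feet are 580 mm apart outside-to-outside with the beam centred between them. The two leg pairs are set in 120 mm from either end of the beam.


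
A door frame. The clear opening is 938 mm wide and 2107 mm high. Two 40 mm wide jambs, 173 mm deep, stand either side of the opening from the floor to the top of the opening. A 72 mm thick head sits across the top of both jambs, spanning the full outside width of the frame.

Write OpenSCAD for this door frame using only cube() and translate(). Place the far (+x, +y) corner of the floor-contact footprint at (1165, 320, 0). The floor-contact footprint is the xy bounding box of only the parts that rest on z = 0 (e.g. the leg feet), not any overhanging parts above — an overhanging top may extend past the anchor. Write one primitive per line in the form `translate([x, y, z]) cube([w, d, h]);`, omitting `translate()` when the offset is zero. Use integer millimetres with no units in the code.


translate([147, 147, 0]) cube([40, 173, 2107]);
translate([1125, 147, 0]) cube([40, 173, 2107]);
translate([147, 147, 2107]) cube([1018, 173, 72]);


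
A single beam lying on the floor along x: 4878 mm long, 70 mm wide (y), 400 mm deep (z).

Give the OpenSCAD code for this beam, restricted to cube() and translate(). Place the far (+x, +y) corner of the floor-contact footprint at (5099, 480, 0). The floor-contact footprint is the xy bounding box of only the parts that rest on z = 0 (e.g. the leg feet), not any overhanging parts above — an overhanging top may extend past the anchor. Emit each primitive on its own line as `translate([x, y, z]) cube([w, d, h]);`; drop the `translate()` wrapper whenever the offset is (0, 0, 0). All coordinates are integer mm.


translate([221, 410, 0]) cube([4878, 70, 400]);


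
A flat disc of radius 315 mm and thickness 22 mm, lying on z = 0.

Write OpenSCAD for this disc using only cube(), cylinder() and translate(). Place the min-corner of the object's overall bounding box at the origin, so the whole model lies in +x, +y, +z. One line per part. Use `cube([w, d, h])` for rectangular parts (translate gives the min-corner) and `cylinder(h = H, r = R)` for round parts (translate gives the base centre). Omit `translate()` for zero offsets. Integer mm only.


translate([315, 315, 0]) cylinder(h = 22, r = 315);


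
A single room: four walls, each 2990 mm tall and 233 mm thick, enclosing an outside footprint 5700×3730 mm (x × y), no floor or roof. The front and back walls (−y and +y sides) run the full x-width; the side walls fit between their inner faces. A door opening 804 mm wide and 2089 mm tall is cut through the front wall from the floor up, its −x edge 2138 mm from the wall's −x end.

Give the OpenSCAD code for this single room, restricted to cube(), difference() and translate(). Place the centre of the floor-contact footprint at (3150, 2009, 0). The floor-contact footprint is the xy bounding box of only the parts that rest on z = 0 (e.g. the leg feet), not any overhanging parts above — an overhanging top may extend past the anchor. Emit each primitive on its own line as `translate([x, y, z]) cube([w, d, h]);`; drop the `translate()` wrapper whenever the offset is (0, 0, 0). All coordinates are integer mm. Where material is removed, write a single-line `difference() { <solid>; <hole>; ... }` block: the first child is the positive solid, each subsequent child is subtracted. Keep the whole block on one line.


difference() { translate([300, 144, 0]) cube([5700, 233, 2990]); translate([2438, 144, 0]) cube([804, 233, 2089]); }
translate([300, 3641, 0]) cube([5700, 233, 2990]);
translate([300, 377, 0]) cube([233, 3264, 2990]);
translate([5767, 377, 0]) cube([233, 3264, 2990]);


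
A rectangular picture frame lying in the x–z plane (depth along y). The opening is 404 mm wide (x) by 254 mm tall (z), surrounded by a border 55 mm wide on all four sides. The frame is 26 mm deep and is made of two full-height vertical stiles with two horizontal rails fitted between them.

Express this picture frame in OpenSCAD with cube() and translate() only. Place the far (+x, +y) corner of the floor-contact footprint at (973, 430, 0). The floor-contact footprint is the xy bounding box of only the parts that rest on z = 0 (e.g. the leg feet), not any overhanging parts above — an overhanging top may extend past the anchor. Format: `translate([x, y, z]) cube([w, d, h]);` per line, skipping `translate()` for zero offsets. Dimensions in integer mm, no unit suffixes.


translate([459, 404, 0]) cube([55, 26, 364]);
translate([918, 404, 0]) cube([55, 26, 364]);
translate([514, 404, 0]) cube([404, 26, 55]);
translate([514, 404, 309]) cube([404, 26, 55]);


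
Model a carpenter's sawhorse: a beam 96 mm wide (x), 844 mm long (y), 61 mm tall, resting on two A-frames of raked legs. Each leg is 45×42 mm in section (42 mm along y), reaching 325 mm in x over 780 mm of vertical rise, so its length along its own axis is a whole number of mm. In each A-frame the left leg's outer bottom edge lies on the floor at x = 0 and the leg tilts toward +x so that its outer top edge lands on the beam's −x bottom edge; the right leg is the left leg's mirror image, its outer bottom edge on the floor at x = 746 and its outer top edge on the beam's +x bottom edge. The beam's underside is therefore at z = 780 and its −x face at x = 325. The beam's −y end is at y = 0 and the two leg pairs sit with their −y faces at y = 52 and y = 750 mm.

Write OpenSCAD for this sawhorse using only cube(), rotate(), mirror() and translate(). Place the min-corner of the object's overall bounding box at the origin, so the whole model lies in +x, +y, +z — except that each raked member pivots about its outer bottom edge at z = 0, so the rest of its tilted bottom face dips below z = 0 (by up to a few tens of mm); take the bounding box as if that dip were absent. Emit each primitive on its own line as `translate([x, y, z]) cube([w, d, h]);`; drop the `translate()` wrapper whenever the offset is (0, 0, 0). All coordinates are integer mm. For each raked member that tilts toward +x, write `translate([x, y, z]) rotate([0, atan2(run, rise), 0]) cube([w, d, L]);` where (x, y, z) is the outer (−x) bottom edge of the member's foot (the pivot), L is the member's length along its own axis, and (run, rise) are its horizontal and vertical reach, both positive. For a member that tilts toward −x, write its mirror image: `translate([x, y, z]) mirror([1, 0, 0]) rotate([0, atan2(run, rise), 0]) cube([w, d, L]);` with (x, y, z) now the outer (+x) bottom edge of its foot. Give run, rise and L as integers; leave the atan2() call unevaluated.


// leg length = √(325² + 780²) = 845
// right-leg outer foot x = 2·325 + 96 = 746
// beam min-corner = (325, 0, 780)
translate([325, 0, 780]) cube([96, 844, 61]);
translate([0, 52, 0]) rotate([0, atan2(325, 780), 0]) cube([45, 42, 845]);
translate([746, 52, 0]) mirror([1, 0, 0]) rotate([0, atan2(325, 780), 0]) cube([45, 42, 845]);
translate([0, 750, 0]) rotate([0, atan2(325, 780), 0]) cube([45, 42, 845]);
translate([746, 750, 0]) mirror([1, 0, 0]) rotate([0, atan2(325, 780), 0]) cube([45, 42, 845]);
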